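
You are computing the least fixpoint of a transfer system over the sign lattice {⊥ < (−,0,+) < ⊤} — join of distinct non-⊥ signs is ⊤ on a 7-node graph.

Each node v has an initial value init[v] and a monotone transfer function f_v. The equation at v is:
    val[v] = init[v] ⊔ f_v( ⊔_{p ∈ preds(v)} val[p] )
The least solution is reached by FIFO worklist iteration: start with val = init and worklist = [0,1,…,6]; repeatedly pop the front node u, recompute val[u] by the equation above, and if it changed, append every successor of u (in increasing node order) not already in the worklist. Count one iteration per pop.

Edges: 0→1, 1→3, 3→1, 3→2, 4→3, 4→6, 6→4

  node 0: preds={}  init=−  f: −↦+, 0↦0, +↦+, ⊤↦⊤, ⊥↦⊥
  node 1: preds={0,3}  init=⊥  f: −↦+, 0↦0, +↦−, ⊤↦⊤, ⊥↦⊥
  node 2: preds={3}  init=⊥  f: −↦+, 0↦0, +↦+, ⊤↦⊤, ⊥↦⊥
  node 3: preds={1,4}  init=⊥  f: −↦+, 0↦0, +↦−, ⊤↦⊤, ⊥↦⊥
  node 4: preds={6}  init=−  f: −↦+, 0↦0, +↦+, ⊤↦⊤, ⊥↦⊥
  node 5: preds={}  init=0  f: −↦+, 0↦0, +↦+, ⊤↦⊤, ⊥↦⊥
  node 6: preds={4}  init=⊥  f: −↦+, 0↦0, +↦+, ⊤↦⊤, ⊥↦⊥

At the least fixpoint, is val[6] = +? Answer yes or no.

no

Trace (13 dequeues):
  [1] u=0 | in ⊥ | out − | ==
  [2] u=1 | in − | out + | prev ⊥ | push {}
  [3] u=2 | in ⊥ | out ⊥ | ==
  [4] u=3 | in ⊤ | out ⊤ | prev ⊥ | push {1,2}
  [5] u=4 | in ⊥ | out − | ==
  [6] u=5 | in ⊥ | out 0 | ==
  [7] u=6 | in − | out + | prev ⊥ | push {4}
  [8] u=1 | in ⊤ | out ⊤ | prev + | push {3}
  [9] u=2 | in ⊤ | out ⊤ | prev ⊥ | push {}
  [10] u=4 | in + | out ⊤ | prev − | push {6}
  [11] u=3 | in ⊤ | out ⊤ | ==
  [12] u=6 | in ⊤ | out ⊤ | prev + | push {4}
  [13] u=4 | in ⊤ | out ⊤ | ==

Converged values:
  [0] −
  [1] ⊤
  [2] ⊤
  [3] ⊤
  [4] ⊤
  [5] 0
  [6] ⊤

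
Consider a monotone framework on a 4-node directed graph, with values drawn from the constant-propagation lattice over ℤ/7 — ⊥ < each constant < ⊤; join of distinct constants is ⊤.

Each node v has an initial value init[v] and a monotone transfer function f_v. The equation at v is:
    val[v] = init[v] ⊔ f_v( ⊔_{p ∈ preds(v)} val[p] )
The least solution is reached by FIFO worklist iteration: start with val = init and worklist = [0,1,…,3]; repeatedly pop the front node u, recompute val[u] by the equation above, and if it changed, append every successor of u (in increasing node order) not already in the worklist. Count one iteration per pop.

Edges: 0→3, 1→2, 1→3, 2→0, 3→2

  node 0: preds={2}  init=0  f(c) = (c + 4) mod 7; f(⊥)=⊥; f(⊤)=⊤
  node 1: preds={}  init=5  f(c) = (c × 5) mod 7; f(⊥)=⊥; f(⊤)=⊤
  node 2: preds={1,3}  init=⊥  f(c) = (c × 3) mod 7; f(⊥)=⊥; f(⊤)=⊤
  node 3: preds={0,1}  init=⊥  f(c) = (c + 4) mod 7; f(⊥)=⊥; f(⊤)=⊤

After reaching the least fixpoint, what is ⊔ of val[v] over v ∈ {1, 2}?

Trace (8 dequeues):
  [1] u=0 | in ⊥ | out 0 | ==
  [2] u=1 | in ⊥ | out 5 | ==
  [3] u=2 | in 5 | out 1 | prev ⊥ | push {0}
  [4] u=3 | in ⊤ | out ⊤ | prev ⊥ | push {2}
  [5] u=0 | in 1 | out ⊤ | prev 0 | push {3}
  [6] u=2 | in ⊤ | out ⊤ | prev 1 | push {0}
  [7] u=3 | in ⊤ | out ⊤ | ==
  [8] u=0 | in ⊤ | out ⊤ | ==

Converged values:
  [0] ⊤
  [1] 5
  [2] ⊤
  [3] ⊤

⊤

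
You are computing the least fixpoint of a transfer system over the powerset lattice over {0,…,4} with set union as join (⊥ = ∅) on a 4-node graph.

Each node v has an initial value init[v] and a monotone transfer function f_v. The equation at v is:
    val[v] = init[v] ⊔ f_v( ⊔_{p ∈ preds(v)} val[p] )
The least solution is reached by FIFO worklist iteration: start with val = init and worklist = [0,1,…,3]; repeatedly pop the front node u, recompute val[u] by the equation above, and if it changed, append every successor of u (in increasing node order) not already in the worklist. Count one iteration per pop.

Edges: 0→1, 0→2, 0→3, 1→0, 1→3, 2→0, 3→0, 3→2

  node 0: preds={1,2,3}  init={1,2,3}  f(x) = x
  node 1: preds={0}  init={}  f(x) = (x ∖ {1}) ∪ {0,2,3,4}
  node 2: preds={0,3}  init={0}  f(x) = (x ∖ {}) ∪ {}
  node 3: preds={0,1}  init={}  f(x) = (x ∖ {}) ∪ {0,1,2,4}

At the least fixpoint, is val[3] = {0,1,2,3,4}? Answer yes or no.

yes

Iteration log — 9 steps:
  step 1. node 0  ⊔preds={0}  new={0,1,2,3}  old={1,2,3}  +wl: 
  step 2. node 1  ⊔preds={0,1,2,3}  new={0,2,3,4}  old={}  +wl: 0
  step 3. node 2  ⊔preds={0,1,2,3}  new={0,1,2,3}  old={0}  +wl: 
  step 4. node 3  ⊔preds={0,1,2,3,4}  new={0,1,2,3,4}  old={}  +wl: 2
  step 5. node 0  ⊔preds={0,1,2,3,4}  new={0,1,2,3,4}  old={0,1,2,3}  +wl: 1,3
  step 6. node 2  ⊔preds={0,1,2,3,4}  new={0,1,2,3,4}  old={0,1,2,3}  +wl: 0
  step 7. node 1  ⊔preds={0,1,2,3,4}  new={0,2,3,4}  stable
  step 8. node 3  ⊔preds={0,1,2,3,4}  new={0,1,2,3,4}  stable
  step 9. node 0  ⊔preds={0,1,2,3,4}  new={0,1,2,3,4}  stable

Least fixpoint reached:
  node 0: {0,1,2,3,4}
  node 1: {0,2,3,4}
  node 2: {0,1,2,3,4}
  node 3: {0,1,2,3,4}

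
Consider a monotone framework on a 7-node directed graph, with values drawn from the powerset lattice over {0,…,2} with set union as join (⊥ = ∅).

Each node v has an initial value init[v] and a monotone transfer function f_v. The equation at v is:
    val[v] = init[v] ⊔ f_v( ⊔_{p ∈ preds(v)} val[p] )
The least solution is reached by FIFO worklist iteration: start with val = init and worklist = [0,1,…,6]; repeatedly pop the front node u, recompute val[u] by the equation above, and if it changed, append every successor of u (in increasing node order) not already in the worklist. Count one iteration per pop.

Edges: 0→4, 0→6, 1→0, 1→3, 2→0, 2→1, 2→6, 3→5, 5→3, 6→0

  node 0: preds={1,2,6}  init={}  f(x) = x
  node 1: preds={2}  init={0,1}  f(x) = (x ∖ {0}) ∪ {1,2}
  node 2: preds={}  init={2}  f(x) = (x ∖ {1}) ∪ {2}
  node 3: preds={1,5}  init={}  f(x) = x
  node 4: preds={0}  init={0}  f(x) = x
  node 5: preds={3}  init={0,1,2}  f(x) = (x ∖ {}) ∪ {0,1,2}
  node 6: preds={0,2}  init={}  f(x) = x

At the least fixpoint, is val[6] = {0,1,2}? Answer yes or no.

Trace (8 dequeues):
  [1] u=0 | in {0,1,2} | out {0,1,2} | prev {} | push {}
  [2] u=1 | in {2} | out {0,1,2} | prev {0,1} | push {0}
  [3] u=2 | in {} | out {2} | ==
  [4] u=3 | in {0,1,2} | out {0,1,2} | prev {} | push {}
  [5] u=4 | in {0,1,2} | out {0,1,2} | prev {0} | push {}
  [6] u=5 | in {0,1,2} | out {0,1,2} | ==
  [7] u=6 | in {0,1,2} | out {0,1,2} | prev {} | push {}
  [8] u=0 | in {0,1,2} | out {0,1,2} | ==

Converged values:
  [0] {0,1,2}
  [1] {0,1,2}
  [2] {2}
  [3] {0,1,2}
  [4] {0,1,2}
  [5] {0,1,2}
  [6] {0,1,2}

yes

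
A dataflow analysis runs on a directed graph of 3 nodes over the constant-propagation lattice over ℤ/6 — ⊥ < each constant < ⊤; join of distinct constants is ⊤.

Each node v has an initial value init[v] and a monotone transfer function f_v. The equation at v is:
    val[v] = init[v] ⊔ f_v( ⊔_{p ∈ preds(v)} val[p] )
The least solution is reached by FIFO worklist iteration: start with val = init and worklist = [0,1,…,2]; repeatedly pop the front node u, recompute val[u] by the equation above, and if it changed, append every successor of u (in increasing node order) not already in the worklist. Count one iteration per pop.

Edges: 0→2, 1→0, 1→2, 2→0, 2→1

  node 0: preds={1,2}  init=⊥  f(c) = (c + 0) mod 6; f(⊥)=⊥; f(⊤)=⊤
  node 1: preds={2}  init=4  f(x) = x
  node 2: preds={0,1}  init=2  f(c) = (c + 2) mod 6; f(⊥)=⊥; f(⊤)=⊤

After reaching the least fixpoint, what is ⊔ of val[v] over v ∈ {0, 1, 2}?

⊤

Worklist (5 pops):
  #1 pop 0: in=⊤ → ⊤ (was ⊥); enqueue []
  #2 pop 1: in=2 → ⊤ (was 4); enqueue [0]
  #3 pop 2: in=⊤ → ⊤ (was 2); enqueue [1]
  #4 pop 0: in=⊤ → ⊤ (no change)
  #5 pop 1: in=⊤ → ⊤ (no change)

Fixpoint:
  val[0] = ⊤
  val[1] = ⊤
  val[2] = ⊤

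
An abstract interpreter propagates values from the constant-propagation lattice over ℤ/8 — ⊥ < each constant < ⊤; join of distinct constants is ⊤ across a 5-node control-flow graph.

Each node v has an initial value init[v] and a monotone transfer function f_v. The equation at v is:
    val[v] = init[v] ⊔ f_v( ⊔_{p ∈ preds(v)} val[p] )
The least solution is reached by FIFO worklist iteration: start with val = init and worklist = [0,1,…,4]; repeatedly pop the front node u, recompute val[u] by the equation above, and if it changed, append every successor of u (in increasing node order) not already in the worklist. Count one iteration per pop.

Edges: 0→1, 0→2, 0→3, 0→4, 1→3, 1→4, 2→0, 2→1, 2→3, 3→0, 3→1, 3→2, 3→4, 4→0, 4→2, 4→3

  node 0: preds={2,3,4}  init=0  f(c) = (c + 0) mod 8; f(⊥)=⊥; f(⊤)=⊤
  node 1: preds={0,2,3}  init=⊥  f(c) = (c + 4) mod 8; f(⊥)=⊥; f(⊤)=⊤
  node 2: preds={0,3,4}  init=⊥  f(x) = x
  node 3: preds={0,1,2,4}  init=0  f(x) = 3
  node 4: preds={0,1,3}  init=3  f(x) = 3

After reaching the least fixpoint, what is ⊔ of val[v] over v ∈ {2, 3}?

⊤

Trace (8 dequeues):
  [1] u=0 | in ⊤ | out ⊤ | prev 0 | push {}
  [2] u=1 | in ⊤ | out ⊤ | prev ⊥ | push {}
  [3] u=2 | in ⊤ | out ⊤ | prev ⊥ | push {0,1}
  [4] u=3 | in ⊤ | out ⊤ | prev 0 | push {2}
  [5] u=4 | in ⊤ | out 3 | ==
  [6] u=0 | in ⊤ | out ⊤ | ==
  [7] u=1 | in ⊤ | out ⊤ | ==
  [8] u=2 | in ⊤ | out ⊤ | ==

Converged values:
  [0] ⊤
  [1] ⊤
  [2] ⊤
  [3] ⊤
  [4] 3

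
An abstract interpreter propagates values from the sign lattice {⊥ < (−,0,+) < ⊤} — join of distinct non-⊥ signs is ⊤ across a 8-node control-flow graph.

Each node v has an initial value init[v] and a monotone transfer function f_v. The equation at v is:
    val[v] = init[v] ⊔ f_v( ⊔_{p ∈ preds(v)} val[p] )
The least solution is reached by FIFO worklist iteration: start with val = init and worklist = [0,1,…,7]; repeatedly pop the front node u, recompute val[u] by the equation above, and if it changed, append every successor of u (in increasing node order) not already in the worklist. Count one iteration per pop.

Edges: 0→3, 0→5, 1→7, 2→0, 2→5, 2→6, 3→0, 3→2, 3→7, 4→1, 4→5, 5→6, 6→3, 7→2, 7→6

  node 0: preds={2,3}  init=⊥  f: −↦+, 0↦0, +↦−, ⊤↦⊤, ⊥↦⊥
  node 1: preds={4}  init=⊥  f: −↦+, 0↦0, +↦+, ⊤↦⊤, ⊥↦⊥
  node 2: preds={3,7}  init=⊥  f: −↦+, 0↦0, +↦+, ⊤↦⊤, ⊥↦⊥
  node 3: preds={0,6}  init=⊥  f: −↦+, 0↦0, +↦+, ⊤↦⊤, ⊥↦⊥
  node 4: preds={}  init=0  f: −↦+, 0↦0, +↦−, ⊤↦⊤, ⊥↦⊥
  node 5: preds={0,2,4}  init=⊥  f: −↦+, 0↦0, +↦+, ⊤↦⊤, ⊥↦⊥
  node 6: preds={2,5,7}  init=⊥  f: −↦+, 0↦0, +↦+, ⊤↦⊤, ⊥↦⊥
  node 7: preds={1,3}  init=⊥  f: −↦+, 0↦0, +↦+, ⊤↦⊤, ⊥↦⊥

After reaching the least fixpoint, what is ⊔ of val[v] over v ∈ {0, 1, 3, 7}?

0

Iteration log — 15 steps:
  step 1. node 0  ⊔preds=⊥  new=⊥  stable
  step 2. node 1  ⊔preds=0  new=0  old=⊥  +wl: 
  step 3. node 2  ⊔preds=⊥  new=⊥  stable
  step 4. node 3  ⊔preds=⊥  new=⊥  stable
  step 5. node 4  ⊔preds=⊥  new=0  stable
  step 6. node 5  ⊔preds=0  new=0  old=⊥  +wl: 
  step 7. node 6  ⊔preds=0  new=0  old=⊥  +wl: 3
  step 8. node 7  ⊔preds=0  new=0  old=⊥  +wl: 2,6
  step 9. node 3  ⊔preds=0  new=0  old=⊥  +wl: 0,7
  step 10. node 2  ⊔preds=0  new=0  old=⊥  +wl: 5
  step 11. node 6  ⊔preds=0  new=0  stable
  step 12. node 0  ⊔preds=0  new=0  old=⊥  +wl: 3
  step 13. node 7  ⊔preds=0  new=0  stable
  step 14. node 5  ⊔preds=0  new=0  stable
  step 15. node 3  ⊔preds=0  new=0  stable

Least fixpoint reached:
  node 0: 0
  node 1: 0
  node 2: 0
  node 3: 0
  node 4: 0
  node 5: 0
  node 6: 0
  node 7: 0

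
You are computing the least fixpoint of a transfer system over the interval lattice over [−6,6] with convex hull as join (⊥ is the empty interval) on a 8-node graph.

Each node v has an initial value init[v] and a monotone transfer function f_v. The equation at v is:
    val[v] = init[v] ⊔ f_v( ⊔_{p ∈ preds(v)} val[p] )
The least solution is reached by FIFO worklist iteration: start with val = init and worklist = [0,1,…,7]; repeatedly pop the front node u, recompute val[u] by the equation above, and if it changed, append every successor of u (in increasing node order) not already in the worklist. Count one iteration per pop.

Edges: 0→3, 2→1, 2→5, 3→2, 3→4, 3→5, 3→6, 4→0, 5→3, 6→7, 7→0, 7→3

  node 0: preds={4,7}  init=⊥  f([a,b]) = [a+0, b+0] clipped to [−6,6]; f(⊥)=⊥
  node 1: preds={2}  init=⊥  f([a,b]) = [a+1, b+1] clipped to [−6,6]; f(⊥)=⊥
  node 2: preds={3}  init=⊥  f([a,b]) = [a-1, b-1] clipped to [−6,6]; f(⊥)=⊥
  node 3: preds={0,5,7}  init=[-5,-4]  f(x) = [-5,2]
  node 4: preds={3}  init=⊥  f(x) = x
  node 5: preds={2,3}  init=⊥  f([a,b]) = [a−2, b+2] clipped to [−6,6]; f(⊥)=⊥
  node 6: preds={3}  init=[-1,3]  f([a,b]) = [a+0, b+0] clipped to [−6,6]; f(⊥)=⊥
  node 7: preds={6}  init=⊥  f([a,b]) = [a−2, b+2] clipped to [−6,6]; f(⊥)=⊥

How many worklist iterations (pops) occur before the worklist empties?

14

Trace (14 dequeues):
  [1] u=0 | in ⊥ | out ⊥ | ==
  [2] u=1 | in ⊥ | out ⊥ | ==
  [3] u=2 | in [-5,-4] | out [-6,-5] | prev ⊥ | push {1}
  [4] u=3 | in ⊥ | out [-5,2] | prev [-5,-4] | push {2}
  [5] u=4 | in [-5,2] | out [-5,2] | prev ⊥ | push {0}
  [6] u=5 | in [-6,2] | out [-6,4] | prev ⊥ | push {3}
  [7] u=6 | in [-5,2] | out [-5,3] | prev [-1,3] | push {}
  [8] u=7 | in [-5,3] | out [-6,5] | prev ⊥ | push {}
  [9] u=1 | in [-6,-5] | out [-5,-4] | prev ⊥ | push {}
  [10] u=2 | in [-5,2] | out [-6,1] | prev [-6,-5] | push {1,5}
  [11] u=0 | in [-6,5] | out [-6,5] | prev ⊥ | push {}
  [12] u=3 | in [-6,5] | out [-5,2] | ==
  [13] u=1 | in [-6,1] | out [-5,2] | prev [-5,-4] | push {}
  [14] u=5 | in [-6,2] | out [-6,4] | ==

Converged values:
  [0] [-6,5]
  [1] [-5,2]
  [2] [-6,1]
  [3] [-5,2]
  [4] [-5,2]
  [5] [-6,4]
  [6] [-5,3]
  [7] [-6,5]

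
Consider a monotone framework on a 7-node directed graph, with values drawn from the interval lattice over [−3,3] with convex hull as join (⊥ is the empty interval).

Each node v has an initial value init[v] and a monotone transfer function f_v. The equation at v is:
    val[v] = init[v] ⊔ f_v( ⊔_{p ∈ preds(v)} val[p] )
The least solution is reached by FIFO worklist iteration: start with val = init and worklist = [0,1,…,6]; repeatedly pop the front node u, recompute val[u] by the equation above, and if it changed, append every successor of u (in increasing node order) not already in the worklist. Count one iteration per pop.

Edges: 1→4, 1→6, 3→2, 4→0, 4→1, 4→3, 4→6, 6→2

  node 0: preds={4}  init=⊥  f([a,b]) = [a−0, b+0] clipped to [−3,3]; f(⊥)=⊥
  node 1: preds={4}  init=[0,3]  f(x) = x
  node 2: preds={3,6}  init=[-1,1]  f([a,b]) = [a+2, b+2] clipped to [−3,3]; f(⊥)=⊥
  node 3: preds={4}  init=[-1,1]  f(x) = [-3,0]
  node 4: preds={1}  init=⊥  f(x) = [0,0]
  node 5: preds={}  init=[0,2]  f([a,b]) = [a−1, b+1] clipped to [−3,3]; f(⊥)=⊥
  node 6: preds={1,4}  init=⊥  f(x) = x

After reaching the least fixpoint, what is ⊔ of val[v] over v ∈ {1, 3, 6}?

[-3,3]

Trace (11 dequeues):
  [1] u=0 | in ⊥ | out ⊥ | ==
  [2] u=1 | in ⊥ | out [0,3] | ==
  [3] u=2 | in [-1,1] | out [-1,3] | prev [-1,1] | push {}
  [4] u=3 | in ⊥ | out [-3,1] | prev [-1,1] | push {2}
  [5] u=4 | in [0,3] | out [0,0] | prev ⊥ | push {0,1,3}
  [6] u=5 | in ⊥ | out [0,2] | ==
  [7] u=6 | in [0,3] | out [0,3] | prev ⊥ | push {}
  [8] u=2 | in [-3,3] | out [-1,3] | ==
  [9] u=0 | in [0,0] | out [0,0] | prev ⊥ | push {}
  [10] u=1 | in [0,0] | out [0,3] | ==
  [11] u=3 | in [0,0] | out [-3,1] | ==

Converged values:
  [0] [0,0]
  [1] [0,3]
  [2] [-1,3]
  [3] [-3,1]
  [4] [0,0]
  [5] [0,2]
  [6] [0,3]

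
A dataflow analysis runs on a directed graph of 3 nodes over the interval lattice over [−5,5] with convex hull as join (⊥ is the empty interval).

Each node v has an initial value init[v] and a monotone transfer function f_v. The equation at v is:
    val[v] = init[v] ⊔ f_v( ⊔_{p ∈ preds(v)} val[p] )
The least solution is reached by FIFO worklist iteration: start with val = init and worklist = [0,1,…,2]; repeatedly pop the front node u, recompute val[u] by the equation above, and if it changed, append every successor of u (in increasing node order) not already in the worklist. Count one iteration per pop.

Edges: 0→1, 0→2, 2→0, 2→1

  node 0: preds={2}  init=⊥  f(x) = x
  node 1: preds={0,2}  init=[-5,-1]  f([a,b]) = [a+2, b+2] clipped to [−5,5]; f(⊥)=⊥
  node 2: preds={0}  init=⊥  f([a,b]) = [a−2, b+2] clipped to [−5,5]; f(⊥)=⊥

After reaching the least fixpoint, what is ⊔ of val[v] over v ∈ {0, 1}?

Trace (3 dequeues):
  [1] u=0 | in ⊥ | out ⊥ | ==
  [2] u=1 | in ⊥ | out [-5,-1] | ==
  [3] u=2 | in ⊥ | out ⊥ | ==

Converged values:
  [0] ⊥
  [1] [-5,-1]
  [2] ⊥

[-5,-1]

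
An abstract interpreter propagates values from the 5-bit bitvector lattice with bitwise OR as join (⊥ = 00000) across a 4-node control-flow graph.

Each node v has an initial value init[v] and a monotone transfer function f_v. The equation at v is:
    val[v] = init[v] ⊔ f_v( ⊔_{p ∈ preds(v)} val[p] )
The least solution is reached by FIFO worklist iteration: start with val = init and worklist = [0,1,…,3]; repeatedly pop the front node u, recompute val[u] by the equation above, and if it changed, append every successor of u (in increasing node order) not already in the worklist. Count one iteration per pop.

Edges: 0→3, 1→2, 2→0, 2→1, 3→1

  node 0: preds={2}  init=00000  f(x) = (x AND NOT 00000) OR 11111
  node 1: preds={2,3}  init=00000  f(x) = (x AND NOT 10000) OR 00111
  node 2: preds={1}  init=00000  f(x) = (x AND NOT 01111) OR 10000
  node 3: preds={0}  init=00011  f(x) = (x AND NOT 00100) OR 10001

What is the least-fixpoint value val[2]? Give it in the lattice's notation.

Trace (7 dequeues):
  [1] u=0 | in 00000 | out 11111 | prev 00000 | push {}
  [2] u=1 | in 00011 | out 00111 | prev 00000 | push {}
  [3] u=2 | in 00111 | out 10000 | prev 00000 | push {0,1}
  [4] u=3 | in 11111 | out 11011 | prev 00011 | push {}
  [5] u=0 | in 10000 | out 11111 | ==
  [6] u=1 | in 11011 | out 01111 | prev 00111 | push {2}
  [7] u=2 | in 01111 | out 10000 | ==

Converged values:
  [0] 11111
  [1] 01111
  [2] 10000
  [3] 11011

10000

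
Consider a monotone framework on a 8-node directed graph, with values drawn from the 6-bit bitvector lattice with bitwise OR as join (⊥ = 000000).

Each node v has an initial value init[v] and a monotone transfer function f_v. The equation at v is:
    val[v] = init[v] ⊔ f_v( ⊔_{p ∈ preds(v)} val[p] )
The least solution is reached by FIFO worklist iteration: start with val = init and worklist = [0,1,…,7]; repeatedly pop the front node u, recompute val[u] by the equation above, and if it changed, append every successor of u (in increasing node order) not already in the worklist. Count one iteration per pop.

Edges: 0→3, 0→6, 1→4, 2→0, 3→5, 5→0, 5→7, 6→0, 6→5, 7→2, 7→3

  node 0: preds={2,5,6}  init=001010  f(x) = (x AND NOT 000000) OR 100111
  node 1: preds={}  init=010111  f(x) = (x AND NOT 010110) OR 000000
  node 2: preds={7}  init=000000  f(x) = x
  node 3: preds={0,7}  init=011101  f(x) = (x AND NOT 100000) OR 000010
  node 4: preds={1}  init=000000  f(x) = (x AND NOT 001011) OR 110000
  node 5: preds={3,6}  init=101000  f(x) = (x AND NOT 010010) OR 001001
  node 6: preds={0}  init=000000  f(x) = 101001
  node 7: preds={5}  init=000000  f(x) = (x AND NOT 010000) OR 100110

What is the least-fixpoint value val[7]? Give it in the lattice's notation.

Iteration log — 13 steps:
  step 1. node 0  ⊔preds=101000  new=101111  old=001010  +wl: 
  step 2. node 1  ⊔preds=000000  new=010111  stable
  step 3. node 2  ⊔preds=000000  new=000000  stable
  step 4. node 3  ⊔preds=101111  new=011111  old=011101  +wl: 
  step 5. node 4  ⊔preds=010111  new=110100  old=000000  +wl: 
  step 6. node 5  ⊔preds=011111  new=101101  old=101000  +wl: 0
  step 7. node 6  ⊔preds=101111  new=101001  old=000000  +wl: 5
  step 8. node 7  ⊔preds=101101  new=101111  old=000000  +wl: 2,3
  step 9. node 0  ⊔preds=101101  new=101111  stable
  step 10. node 5  ⊔preds=111111  new=101101  stable
  step 11. node 2  ⊔preds=101111  new=101111  old=000000  +wl: 0
  step 12. node 3  ⊔preds=101111  new=011111  stable
  step 13. node 0  ⊔preds=101111  new=101111  stable

Least fixpoint reached:
  node 0: 101111
  node 1: 010111
  node 2: 101111
  node 3: 011111
  node 4: 110100
  node 5: 101101
  node 6: 101001
  node 7: 101111

101111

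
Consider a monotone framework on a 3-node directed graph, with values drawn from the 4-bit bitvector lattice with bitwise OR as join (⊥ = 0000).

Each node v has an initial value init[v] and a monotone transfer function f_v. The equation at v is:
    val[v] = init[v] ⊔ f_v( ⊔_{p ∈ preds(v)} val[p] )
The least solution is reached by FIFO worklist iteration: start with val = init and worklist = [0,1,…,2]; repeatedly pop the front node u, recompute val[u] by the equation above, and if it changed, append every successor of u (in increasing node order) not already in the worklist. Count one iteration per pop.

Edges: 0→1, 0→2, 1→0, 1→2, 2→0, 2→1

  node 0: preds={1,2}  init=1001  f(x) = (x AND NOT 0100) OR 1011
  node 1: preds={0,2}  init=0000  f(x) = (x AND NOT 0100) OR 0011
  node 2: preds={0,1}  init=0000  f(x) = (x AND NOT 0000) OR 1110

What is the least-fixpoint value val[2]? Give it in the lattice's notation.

1111

Trace (5 dequeues):
  [1] u=0 | in 0000 | out 1011 | prev 1001 | push {}
  [2] u=1 | in 1011 | out 1011 | prev 0000 | push {0}
  [3] u=2 | in 1011 | out 1111 | prev 0000 | push {1}
  [4] u=0 | in 1111 | out 1011 | ==
  [5] u=1 | in 1111 | out 1011 | ==

Converged values:
  [0] 1011
  [1] 1011
  [2] 1111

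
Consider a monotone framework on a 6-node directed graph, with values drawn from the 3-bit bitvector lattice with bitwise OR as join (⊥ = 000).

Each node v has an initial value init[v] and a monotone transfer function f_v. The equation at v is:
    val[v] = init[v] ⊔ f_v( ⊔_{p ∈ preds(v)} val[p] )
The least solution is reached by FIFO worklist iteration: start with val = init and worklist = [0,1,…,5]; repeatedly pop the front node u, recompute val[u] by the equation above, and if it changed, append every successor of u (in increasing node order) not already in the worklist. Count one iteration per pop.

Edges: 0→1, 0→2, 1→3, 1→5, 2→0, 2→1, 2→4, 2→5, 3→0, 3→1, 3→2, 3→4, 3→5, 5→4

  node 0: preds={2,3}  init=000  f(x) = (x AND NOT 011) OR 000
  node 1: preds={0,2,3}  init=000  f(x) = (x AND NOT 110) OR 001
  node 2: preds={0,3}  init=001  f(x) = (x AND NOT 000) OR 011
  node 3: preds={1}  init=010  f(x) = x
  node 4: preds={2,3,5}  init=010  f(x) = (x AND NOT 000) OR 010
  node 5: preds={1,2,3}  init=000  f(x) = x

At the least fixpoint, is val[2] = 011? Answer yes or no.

yes

Trace (10 dequeues):
  [1] u=0 | in 011 | out 000 | ==
  [2] u=1 | in 011 | out 001 | prev 000 | push {}
  [3] u=2 | in 010 | out 011 | prev 001 | push {0,1}
  [4] u=3 | in 001 | out 011 | prev 010 | push {2}
  [5] u=4 | in 011 | out 011 | prev 010 | push {}
  [6] u=5 | in 011 | out 011 | prev 000 | push {4}
  [7] u=0 | in 011 | out 000 | ==
  [8] u=1 | in 011 | out 001 | ==
  [9] u=2 | in 011 | out 011 | ==
  [10] u=4 | in 011 | out 011 | ==

Converged values:
  [0] 000
  [1] 001
  [2] 011
  [3] 011
  [4] 011
  [5] 011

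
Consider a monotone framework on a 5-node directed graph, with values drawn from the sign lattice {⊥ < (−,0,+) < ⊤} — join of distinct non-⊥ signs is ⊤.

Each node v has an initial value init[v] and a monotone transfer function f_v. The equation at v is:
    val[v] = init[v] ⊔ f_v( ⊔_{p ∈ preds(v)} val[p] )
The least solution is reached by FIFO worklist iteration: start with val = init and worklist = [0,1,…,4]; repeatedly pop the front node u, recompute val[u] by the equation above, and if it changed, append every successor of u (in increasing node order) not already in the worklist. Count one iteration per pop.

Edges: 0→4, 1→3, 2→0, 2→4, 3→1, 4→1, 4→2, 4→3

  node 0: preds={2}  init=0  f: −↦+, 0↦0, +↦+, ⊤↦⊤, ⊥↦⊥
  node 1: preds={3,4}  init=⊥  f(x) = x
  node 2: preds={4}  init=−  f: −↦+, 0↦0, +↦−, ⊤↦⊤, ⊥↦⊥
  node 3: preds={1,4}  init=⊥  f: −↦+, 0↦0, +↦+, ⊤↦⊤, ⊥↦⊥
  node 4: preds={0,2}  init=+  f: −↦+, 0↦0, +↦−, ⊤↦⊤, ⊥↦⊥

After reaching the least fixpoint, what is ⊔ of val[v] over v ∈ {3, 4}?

Iteration log — 11 steps:
  step 1. node 0  ⊔preds=−  new=⊤  old=0  +wl: 
  step 2. node 1  ⊔preds=+  new=+  old=⊥  +wl: 
  step 3. node 2  ⊔preds=+  new=−  stable
  step 4. node 3  ⊔preds=+  new=+  old=⊥  +wl: 1
  step 5. node 4  ⊔preds=⊤  new=⊤  old=+  +wl: 2,3
  step 6. node 1  ⊔preds=⊤  new=⊤  old=+  +wl: 
  step 7. node 2  ⊔preds=⊤  new=⊤  old=−  +wl: 0,4
  step 8. node 3  ⊔preds=⊤  new=⊤  old=+  +wl: 1
  step 9. node 0  ⊔preds=⊤  new=⊤  stable
  step 10. node 4  ⊔preds=⊤  new=⊤  stable
  step 11. node 1  ⊔preds=⊤  new=⊤  stable

Least fixpoint reached:
  node 0: ⊤
  node 1: ⊤
  node 2: ⊤
  node 3: ⊤
  node 4: ⊤

⊤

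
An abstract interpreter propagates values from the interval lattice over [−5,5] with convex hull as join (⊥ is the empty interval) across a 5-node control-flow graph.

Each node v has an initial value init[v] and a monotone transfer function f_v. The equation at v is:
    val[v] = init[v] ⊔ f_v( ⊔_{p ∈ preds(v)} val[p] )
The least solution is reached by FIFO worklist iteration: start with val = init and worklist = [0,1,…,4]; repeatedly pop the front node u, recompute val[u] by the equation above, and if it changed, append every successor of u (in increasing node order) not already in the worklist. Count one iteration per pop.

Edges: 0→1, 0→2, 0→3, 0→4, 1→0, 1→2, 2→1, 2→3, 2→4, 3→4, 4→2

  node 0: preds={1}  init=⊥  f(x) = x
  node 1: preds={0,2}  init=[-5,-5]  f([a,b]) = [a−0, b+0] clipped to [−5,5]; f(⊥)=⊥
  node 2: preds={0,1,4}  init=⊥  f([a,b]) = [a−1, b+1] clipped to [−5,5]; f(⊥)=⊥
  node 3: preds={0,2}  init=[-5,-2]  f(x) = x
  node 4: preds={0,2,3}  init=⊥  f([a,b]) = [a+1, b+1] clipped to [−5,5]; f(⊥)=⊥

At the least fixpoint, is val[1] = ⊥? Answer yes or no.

no

Trace (32 dequeues):
  [1] u=0 | in [-5,-5] | out [-5,-5] | prev ⊥ | push {}
  [2] u=1 | in [-5,-5] | out [-5,-5] | ==
  [3] u=2 | in [-5,-5] | out [-5,-4] | prev ⊥ | push {1}
  [4] u=3 | in [-5,-4] | out [-5,-2] | ==
  [5] u=4 | in [-5,-2] | out [-4,-1] | prev ⊥ | push {2}
  [6] u=1 | in [-5,-4] | out [-5,-4] | prev [-5,-5] | push {0}
  [7] u=2 | in [-5,-1] | out [-5,0] | prev [-5,-4] | push {1,3,4}
  [8] u=0 | in [-5,-4] | out [-5,-4] | prev [-5,-5] | push {2}
  [9] u=1 | in [-5,0] | out [-5,0] | prev [-5,-4] | push {0}
  [10] u=3 | in [-5,0] | out [-5,0] | prev [-5,-2] | push {}
  [11] u=4 | in [-5,0] | out [-4,1] | prev [-4,-1] | push {}
  [12] u=2 | in [-5,1] | out [-5,2] | prev [-5,0] | push {1,3,4}
  [13] u=0 | in [-5,0] | out [-5,0] | prev [-5,-4] | push {2}
  [14] u=1 | in [-5,2] | out [-5,2] | prev [-5,0] | push {0}
  [15] u=3 | in [-5,2] | out [-5,2] | prev [-5,0] | push {}
  [16] u=4 | in [-5,2] | out [-4,3] | prev [-4,1] | push {}
  [17] u=2 | in [-5,3] | out [-5,4] | prev [-5,2] | push {1,3,4}
  [18] u=0 | in [-5,2] | out [-5,2] | prev [-5,0] | push {2}
  [19] u=1 | in [-5,4] | out [-5,4] | prev [-5,2] | push {0}
  [20] u=3 | in [-5,4] | out [-5,4] | prev [-5,2] | push {}
  [21] u=4 | in [-5,4] | out [-4,5] | prev [-4,3] | push {}
  [22] u=2 | in [-5,5] | out [-5,5] | prev [-5,4] | push {1,3,4}
  [23] u=0 | in [-5,4] | out [-5,4] | prev [-5,2] | push {2}
  [24] u=1 | in [-5,5] | out [-5,5] | prev [-5,4] | push {0}
  [25] u=3 | in [-5,5] | out [-5,5] | prev [-5,4] | push {}
  [26] u=4 | in [-5,5] | out [-4,5] | ==
  [27] u=2 | in [-5,5] | out [-5,5] | ==
  [28] u=0 | in [-5,5] | out [-5,5] | prev [-5,4] | push {1,2,3,4}
  [29] u=1 | in [-5,5] | out [-5,5] | ==
  [30] u=2 | in [-5,5] | out [-5,5] | ==
  [31] u=3 | in [-5,5] | out [-5,5] | ==
  [32] u=4 | in [-5,5] | out [-4,5] | ==

Converged values:
  [0] [-5,5]
  [1] [-5,5]
  [2] [-5,5]
  [3] [-5,5]
  [4] [-4,5]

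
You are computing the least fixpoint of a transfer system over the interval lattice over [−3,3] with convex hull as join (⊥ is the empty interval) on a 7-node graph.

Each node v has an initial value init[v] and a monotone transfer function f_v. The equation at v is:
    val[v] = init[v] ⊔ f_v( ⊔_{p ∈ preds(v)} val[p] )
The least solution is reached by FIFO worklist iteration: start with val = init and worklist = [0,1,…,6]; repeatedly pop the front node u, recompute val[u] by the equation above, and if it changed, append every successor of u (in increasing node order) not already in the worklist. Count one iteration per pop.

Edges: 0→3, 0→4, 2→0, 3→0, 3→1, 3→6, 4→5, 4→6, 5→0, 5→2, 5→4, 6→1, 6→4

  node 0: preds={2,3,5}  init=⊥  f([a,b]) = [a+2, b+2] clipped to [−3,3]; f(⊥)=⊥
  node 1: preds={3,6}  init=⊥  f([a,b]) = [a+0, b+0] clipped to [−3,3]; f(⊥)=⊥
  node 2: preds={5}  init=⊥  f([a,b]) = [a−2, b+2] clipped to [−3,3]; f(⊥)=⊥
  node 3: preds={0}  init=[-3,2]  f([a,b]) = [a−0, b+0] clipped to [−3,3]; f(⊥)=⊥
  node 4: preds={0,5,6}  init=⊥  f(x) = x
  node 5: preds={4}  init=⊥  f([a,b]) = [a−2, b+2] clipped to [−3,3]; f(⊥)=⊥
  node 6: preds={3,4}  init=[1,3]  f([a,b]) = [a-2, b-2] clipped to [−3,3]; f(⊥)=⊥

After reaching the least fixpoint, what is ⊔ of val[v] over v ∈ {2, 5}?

Iteration log — 14 steps:
  step 1. node 0  ⊔preds=[-3,2]  new=[-1,3]  old=⊥  +wl: 
  step 2. node 1  ⊔preds=[-3,3]  new=[-3,3]  old=⊥  +wl: 
  step 3. node 2  ⊔preds=⊥  new=⊥  stable
  step 4. node 3  ⊔preds=[-1,3]  new=[-3,3]  old=[-3,2]  +wl: 0,1
  step 5. node 4  ⊔preds=[-1,3]  new=[-1,3]  old=⊥  +wl: 
  step 6. node 5  ⊔preds=[-1,3]  new=[-3,3]  old=⊥  +wl: 2,4
  step 7. node 6  ⊔preds=[-3,3]  new=[-3,3]  old=[1,3]  +wl: 
  step 8. node 0  ⊔preds=[-3,3]  new=[-1,3]  stable
  step 9. node 1  ⊔preds=[-3,3]  new=[-3,3]  stable
  step 10. node 2  ⊔preds=[-3,3]  new=[-3,3]  old=⊥  +wl: 0
  step 11. node 4  ⊔preds=[-3,3]  new=[-3,3]  old=[-1,3]  +wl: 5,6
  step 12. node 0  ⊔preds=[-3,3]  new=[-1,3]  stable
  step 13. node 5  ⊔preds=[-3,3]  new=[-3,3]  stable
  step 14. node 6  ⊔preds=[-3,3]  new=[-3,3]  stable

Least fixpoint reached:
  node 0: [-1,3]
  node 1: [-3,3]
  node 2: [-3,3]
  node 3: [-3,3]
  node 4: [-3,3]
  node 5: [-3,3]
  node 6: [-3,3]

[-3,3]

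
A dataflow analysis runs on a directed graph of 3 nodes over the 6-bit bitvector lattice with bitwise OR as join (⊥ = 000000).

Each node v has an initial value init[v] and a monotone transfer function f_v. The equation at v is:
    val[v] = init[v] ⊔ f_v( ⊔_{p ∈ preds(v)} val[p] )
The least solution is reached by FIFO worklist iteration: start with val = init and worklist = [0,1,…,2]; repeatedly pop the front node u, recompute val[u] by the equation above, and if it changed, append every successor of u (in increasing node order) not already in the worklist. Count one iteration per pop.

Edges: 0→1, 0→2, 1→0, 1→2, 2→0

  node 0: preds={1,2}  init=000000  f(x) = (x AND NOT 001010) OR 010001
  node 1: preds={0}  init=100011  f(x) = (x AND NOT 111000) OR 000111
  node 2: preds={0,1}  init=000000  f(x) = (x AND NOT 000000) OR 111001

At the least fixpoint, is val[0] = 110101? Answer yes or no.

yes

Worklist (6 pops):
  #1 pop 0: in=100011 → 110001 (was 000000); enqueue []
  #2 pop 1: in=110001 → 100111 (was 100011); enqueue [0]
  #3 pop 2: in=110111 → 111111 (was 000000); enqueue []
  #4 pop 0: in=111111 → 110101 (was 110001); enqueue [1,2]
  #5 pop 1: in=110101 → 100111 (no change)
  #6 pop 2: in=110111 → 111111 (no change)

Fixpoint:
  val[0] = 110101
  val[1] = 100111
  val[2] = 111111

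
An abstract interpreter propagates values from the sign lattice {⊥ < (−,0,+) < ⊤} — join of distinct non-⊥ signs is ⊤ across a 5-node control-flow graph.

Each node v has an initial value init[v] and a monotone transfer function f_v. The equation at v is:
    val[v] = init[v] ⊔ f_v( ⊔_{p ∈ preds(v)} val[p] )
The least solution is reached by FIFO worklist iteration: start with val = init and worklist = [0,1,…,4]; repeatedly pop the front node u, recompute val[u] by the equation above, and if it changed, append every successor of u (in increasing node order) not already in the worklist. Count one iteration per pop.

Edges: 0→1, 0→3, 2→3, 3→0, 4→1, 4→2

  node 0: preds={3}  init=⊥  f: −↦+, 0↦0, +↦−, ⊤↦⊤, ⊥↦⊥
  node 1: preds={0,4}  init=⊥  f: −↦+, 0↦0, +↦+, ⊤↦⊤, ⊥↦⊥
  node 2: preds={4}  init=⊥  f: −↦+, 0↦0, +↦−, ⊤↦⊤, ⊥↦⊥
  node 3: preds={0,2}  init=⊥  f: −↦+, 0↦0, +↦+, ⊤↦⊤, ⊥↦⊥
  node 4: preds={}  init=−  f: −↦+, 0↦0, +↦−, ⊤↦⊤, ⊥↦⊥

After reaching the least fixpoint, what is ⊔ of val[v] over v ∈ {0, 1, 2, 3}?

Worklist (11 pops):
  #1 pop 0: in=⊥ → ⊥ (no change)
  #2 pop 1: in=− → + (was ⊥); enqueue []
  #3 pop 2: in=− → + (was ⊥); enqueue []
  #4 pop 3: in=+ → + (was ⊥); enqueue [0]
  #5 pop 4: in=⊥ → − (no change)
  #6 pop 0: in=+ → − (was ⊥); enqueue [1,3]
  #7 pop 1: in=− → + (no change)
  #8 pop 3: in=⊤ → ⊤ (was +); enqueue [0]
  #9 pop 0: in=⊤ → ⊤ (was −); enqueue [1,3]
  #10 pop 1: in=⊤ → ⊤ (was +); enqueue []
  #11 pop 3: in=⊤ → ⊤ (no change)

Fixpoint:
  val[0] = ⊤
  val[1] = ⊤
  val[2] = +
  val[3] = ⊤
  val[4] = −

⊤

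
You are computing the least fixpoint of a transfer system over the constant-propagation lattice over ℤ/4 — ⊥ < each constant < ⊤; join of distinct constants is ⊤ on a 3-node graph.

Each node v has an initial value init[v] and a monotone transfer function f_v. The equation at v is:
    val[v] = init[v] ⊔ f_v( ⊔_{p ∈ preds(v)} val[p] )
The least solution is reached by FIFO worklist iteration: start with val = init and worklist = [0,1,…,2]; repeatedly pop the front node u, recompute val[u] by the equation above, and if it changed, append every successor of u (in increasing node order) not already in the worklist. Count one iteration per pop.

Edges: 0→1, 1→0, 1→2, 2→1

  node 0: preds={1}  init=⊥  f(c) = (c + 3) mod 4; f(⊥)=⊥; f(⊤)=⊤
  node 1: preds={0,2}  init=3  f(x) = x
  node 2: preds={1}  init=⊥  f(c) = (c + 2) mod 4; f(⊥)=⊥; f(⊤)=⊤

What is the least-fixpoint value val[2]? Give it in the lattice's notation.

Trace (5 dequeues):
  [1] u=0 | in 3 | out 2 | prev ⊥ | push {}
  [2] u=1 | in 2 | out ⊤ | prev 3 | push {0}
  [3] u=2 | in ⊤ | out ⊤ | prev ⊥ | push {1}
  [4] u=0 | in ⊤ | out ⊤ | prev 2 | push {}
  [5] u=1 | in ⊤ | out ⊤ | ==

Converged values:
  [0] ⊤
  [1] ⊤
  [2] ⊤

⊤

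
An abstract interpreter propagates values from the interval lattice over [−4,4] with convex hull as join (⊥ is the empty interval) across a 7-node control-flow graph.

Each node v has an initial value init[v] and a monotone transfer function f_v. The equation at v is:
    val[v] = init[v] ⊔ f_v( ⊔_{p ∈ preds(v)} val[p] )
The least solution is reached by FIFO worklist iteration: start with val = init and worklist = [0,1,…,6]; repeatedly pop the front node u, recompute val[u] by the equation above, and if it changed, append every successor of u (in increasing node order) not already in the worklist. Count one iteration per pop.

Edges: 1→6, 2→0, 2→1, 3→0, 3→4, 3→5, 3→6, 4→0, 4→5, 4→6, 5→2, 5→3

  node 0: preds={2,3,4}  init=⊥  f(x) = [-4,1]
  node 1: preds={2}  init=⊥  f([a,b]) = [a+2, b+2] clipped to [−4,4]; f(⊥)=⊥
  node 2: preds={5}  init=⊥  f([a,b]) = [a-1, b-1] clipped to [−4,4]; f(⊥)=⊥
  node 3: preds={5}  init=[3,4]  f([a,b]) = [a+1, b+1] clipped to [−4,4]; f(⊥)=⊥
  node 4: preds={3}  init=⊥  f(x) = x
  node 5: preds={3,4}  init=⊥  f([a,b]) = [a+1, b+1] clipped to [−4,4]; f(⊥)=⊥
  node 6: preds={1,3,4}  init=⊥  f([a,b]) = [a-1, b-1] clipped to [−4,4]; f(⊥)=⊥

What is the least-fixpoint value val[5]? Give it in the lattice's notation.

Iteration log — 13 steps:
  step 1. node 0  ⊔preds=[3,4]  new=[-4,1]  old=⊥  +wl: 
  step 2. node 1  ⊔preds=⊥  new=⊥  stable
  step 3. node 2  ⊔preds=⊥  new=⊥  stable
  step 4. node 3  ⊔preds=⊥  new=[3,4]  stable
  step 5. node 4  ⊔preds=[3,4]  new=[3,4]  old=⊥  +wl: 0
  step 6. node 5  ⊔preds=[3,4]  new=[4,4]  old=⊥  +wl: 2,3
  step 7. node 6  ⊔preds=[3,4]  new=[2,3]  old=⊥  +wl: 
  step 8. node 0  ⊔preds=[3,4]  new=[-4,1]  stable
  step 9. node 2  ⊔preds=[4,4]  new=[3,3]  old=⊥  +wl: 0,1
  step 10. node 3  ⊔preds=[4,4]  new=[3,4]  stable
  step 11. node 0  ⊔preds=[3,4]  new=[-4,1]  stable
  step 12. node 1  ⊔preds=[3,3]  new=[4,4]  old=⊥  +wl: 6
  step 13. node 6  ⊔preds=[3,4]  new=[2,3]  stable

Least fixpoint reached:
  node 0: [-4,1]
  node 1: [4,4]
  node 2: [3,3]
  node 3: [3,4]
  node 4: [3,4]
  node 5: [4,4]
  node 6: [2,3]

[4,4]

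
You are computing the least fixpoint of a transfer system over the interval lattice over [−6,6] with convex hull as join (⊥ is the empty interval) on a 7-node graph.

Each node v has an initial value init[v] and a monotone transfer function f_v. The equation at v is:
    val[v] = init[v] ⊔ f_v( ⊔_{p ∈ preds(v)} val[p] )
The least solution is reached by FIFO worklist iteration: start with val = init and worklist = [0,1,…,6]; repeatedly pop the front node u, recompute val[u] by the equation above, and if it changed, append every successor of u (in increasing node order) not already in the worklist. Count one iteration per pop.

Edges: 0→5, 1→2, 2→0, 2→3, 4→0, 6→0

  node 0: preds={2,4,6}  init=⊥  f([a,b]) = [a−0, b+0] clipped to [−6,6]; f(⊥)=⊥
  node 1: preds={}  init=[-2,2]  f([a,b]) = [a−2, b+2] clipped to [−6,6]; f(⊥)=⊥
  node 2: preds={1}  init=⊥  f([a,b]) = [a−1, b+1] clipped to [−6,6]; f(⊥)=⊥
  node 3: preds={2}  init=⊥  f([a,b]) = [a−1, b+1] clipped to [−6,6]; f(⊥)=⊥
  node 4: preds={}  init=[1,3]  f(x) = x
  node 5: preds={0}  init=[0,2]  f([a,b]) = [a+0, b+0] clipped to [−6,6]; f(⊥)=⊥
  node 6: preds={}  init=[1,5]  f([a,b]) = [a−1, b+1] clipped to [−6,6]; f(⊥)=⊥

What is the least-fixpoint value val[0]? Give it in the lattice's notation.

Worklist (9 pops):
  #1 pop 0: in=[1,5] → [1,5] (was ⊥); enqueue []
  #2 pop 1: in=⊥ → [-2,2] (no change)
  #3 pop 2: in=[-2,2] → [-3,3] (was ⊥); enqueue [0]
  #4 pop 3: in=[-3,3] → [-4,4] (was ⊥); enqueue []
  #5 pop 4: in=⊥ → [1,3] (no change)
  #6 pop 5: in=[1,5] → [0,5] (was [0,2]); enqueue []
  #7 pop 6: in=⊥ → [1,5] (no change)
  #8 pop 0: in=[-3,5] → [-3,5] (was [1,5]); enqueue [5]
  #9 pop 5: in=[-3,5] → [-3,5] (was [0,5]); enqueue []

Fixpoint:
  val[0] = [-3,5]
  val[1] = [-2,2]
  val[2] = [-3,3]
  val[3] = [-4,4]
  val[4] = [1,3]
  val[5] = [-3,5]
  val[6] = [1,5]

[-3,5]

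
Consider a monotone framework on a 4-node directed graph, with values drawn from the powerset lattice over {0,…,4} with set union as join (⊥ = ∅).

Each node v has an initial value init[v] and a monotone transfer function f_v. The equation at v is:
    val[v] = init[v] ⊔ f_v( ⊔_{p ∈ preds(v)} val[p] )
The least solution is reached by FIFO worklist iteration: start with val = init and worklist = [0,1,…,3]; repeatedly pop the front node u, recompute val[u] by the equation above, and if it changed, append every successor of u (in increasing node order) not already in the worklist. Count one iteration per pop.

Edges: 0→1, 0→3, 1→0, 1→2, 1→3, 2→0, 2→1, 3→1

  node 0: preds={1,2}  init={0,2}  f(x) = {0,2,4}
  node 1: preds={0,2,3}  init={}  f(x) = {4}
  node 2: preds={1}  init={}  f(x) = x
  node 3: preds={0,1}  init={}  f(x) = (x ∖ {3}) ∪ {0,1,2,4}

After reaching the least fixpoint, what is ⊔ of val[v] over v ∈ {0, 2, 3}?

{0,1,2,4}

Worklist (6 pops):
  #1 pop 0: in={} → {0,2,4} (was {0,2}); enqueue []
  #2 pop 1: in={0,2,4} → {4} (was {}); enqueue [0]
  #3 pop 2: in={4} → {4} (was {}); enqueue [1]
  #4 pop 3: in={0,2,4} → {0,1,2,4} (was {}); enqueue []
  #5 pop 0: in={4} → {0,2,4} (no change)
  #6 pop 1: in={0,1,2,4} → {4} (no change)

Fixpoint:
  val[0] = {0,2,4}
  val[1] = {4}
  val[2] = {4}
  val[3] = {0,1,2,4}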